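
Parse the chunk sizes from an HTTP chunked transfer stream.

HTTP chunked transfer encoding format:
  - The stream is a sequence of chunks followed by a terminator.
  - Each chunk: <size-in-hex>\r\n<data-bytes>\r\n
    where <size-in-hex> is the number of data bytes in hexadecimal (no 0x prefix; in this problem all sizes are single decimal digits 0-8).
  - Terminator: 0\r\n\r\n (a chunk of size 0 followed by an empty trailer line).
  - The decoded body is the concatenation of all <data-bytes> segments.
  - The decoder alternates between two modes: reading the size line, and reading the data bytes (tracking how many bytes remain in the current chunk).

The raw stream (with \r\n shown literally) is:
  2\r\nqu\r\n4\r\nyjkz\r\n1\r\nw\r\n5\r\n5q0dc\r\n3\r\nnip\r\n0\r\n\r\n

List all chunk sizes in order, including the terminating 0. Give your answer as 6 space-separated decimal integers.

Chunk 1: stream[0..1]='2' size=0x2=2, data at stream[3..5]='qu' -> body[0..2], body so far='qu'
Chunk 2: stream[7..8]='4' size=0x4=4, data at stream[10..14]='yjkz' -> body[2..6], body so far='quyjkz'
Chunk 3: stream[16..17]='1' size=0x1=1, data at stream[19..20]='w' -> body[6..7], body so far='quyjkzw'
Chunk 4: stream[22..23]='5' size=0x5=5, data at stream[25..30]='5q0dc' -> body[7..12], body so far='quyjkzw5q0dc'
Chunk 5: stream[32..33]='3' size=0x3=3, data at stream[35..38]='nip' -> body[12..15], body so far='quyjkzw5q0dcnip'
Chunk 6: stream[40..41]='0' size=0 (terminator). Final body='quyjkzw5q0dcnip' (15 bytes)

Answer: 2 4 1 5 3 0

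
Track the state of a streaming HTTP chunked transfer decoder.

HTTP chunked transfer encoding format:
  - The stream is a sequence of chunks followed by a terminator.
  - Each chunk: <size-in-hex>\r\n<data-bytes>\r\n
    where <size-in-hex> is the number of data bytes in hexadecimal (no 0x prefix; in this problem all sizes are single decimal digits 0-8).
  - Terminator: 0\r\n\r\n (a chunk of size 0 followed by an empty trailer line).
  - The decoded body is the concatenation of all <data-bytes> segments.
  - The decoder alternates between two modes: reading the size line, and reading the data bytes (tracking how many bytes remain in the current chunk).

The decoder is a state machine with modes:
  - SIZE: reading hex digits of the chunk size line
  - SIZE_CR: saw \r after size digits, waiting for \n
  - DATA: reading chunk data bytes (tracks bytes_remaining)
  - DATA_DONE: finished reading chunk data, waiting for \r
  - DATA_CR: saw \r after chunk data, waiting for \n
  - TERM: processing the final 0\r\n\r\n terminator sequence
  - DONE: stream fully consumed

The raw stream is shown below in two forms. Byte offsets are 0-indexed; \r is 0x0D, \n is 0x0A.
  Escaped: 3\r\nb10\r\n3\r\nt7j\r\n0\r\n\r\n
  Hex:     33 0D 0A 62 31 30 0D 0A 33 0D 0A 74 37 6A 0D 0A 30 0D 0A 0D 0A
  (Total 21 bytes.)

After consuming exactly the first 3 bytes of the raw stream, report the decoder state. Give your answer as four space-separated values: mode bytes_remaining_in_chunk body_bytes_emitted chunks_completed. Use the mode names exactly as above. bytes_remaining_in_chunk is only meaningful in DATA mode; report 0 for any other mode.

Byte 0 = '3': mode=SIZE remaining=0 emitted=0 chunks_done=0
Byte 1 = 0x0D: mode=SIZE_CR remaining=0 emitted=0 chunks_done=0
Byte 2 = 0x0A: mode=DATA remaining=3 emitted=0 chunks_done=0

Answer: DATA 3 0 0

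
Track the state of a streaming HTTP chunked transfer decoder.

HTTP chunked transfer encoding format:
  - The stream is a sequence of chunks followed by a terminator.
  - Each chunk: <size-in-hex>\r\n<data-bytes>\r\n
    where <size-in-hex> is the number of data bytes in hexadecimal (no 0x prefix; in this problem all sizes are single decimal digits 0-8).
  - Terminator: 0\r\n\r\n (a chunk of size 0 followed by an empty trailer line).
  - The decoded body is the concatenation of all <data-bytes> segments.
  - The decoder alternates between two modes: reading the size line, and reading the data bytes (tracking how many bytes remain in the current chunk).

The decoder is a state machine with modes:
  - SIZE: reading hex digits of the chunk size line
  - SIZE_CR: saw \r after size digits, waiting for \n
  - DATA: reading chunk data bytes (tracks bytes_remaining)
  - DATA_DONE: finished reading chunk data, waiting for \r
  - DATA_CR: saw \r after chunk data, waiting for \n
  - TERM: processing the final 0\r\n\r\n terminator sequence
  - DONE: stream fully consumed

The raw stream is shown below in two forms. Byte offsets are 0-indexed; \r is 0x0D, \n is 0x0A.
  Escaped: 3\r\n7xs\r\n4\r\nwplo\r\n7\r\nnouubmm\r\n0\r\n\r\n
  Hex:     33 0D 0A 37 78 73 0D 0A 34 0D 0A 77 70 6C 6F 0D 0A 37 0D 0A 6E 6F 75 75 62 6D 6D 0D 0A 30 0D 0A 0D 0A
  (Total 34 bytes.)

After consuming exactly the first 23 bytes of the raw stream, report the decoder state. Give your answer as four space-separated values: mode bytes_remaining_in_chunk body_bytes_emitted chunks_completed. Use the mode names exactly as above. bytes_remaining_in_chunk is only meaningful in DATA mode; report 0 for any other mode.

Byte 0 = '3': mode=SIZE remaining=0 emitted=0 chunks_done=0
Byte 1 = 0x0D: mode=SIZE_CR remaining=0 emitted=0 chunks_done=0
Byte 2 = 0x0A: mode=DATA remaining=3 emitted=0 chunks_done=0
Byte 3 = '7': mode=DATA remaining=2 emitted=1 chunks_done=0
Byte 4 = 'x': mode=DATA remaining=1 emitted=2 chunks_done=0
Byte 5 = 's': mode=DATA_DONE remaining=0 emitted=3 chunks_done=0
Byte 6 = 0x0D: mode=DATA_CR remaining=0 emitted=3 chunks_done=0
Byte 7 = 0x0A: mode=SIZE remaining=0 emitted=3 chunks_done=1
Byte 8 = '4': mode=SIZE remaining=0 emitted=3 chunks_done=1
Byte 9 = 0x0D: mode=SIZE_CR remaining=0 emitted=3 chunks_done=1
Byte 10 = 0x0A: mode=DATA remaining=4 emitted=3 chunks_done=1
Byte 11 = 'w': mode=DATA remaining=3 emitted=4 chunks_done=1
Byte 12 = 'p': mode=DATA remaining=2 emitted=5 chunks_done=1
Byte 13 = 'l': mode=DATA remaining=1 emitted=6 chunks_done=1
Byte 14 = 'o': mode=DATA_DONE remaining=0 emitted=7 chunks_done=1
Byte 15 = 0x0D: mode=DATA_CR remaining=0 emitted=7 chunks_done=1
Byte 16 = 0x0A: mode=SIZE remaining=0 emitted=7 chunks_done=2
Byte 17 = '7': mode=SIZE remaining=0 emitted=7 chunks_done=2
Byte 18 = 0x0D: mode=SIZE_CR remaining=0 emitted=7 chunks_done=2
Byte 19 = 0x0A: mode=DATA remaining=7 emitted=7 chunks_done=2
Byte 20 = 'n': mode=DATA remaining=6 emitted=8 chunks_done=2
Byte 21 = 'o': mode=DATA remaining=5 emitted=9 chunks_done=2
Byte 22 = 'u': mode=DATA remaining=4 emitted=10 chunks_done=2

Answer: DATA 4 10 2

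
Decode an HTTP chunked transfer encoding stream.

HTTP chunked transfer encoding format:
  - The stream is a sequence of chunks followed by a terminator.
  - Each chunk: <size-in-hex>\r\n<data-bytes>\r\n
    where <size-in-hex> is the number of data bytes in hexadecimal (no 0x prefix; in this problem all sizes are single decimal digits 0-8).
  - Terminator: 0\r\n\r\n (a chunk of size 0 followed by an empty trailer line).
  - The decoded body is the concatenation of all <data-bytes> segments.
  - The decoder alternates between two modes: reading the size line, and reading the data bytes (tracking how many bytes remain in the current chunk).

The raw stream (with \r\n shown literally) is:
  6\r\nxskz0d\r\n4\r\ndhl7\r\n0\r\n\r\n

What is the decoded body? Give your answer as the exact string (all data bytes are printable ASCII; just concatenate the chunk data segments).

Answer: xskz0ddhl7

Derivation:
Chunk 1: stream[0..1]='6' size=0x6=6, data at stream[3..9]='xskz0d' -> body[0..6], body so far='xskz0d'
Chunk 2: stream[11..12]='4' size=0x4=4, data at stream[14..18]='dhl7' -> body[6..10], body so far='xskz0ddhl7'
Chunk 3: stream[20..21]='0' size=0 (terminator). Final body='xskz0ddhl7' (10 bytes)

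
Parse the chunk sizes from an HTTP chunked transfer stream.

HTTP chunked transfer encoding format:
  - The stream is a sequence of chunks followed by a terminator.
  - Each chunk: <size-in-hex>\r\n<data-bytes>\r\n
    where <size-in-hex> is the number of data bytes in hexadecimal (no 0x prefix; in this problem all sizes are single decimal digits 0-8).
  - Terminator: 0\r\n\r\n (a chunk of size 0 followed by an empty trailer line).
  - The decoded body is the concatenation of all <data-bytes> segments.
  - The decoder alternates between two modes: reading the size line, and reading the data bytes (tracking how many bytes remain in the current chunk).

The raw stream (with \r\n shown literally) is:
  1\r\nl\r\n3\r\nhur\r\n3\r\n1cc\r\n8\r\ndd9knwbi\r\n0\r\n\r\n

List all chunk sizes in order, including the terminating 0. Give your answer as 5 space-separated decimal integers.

Answer: 1 3 3 8 0

Derivation:
Chunk 1: stream[0..1]='1' size=0x1=1, data at stream[3..4]='l' -> body[0..1], body so far='l'
Chunk 2: stream[6..7]='3' size=0x3=3, data at stream[9..12]='hur' -> body[1..4], body so far='lhur'
Chunk 3: stream[14..15]='3' size=0x3=3, data at stream[17..20]='1cc' -> body[4..7], body so far='lhur1cc'
Chunk 4: stream[22..23]='8' size=0x8=8, data at stream[25..33]='dd9knwbi' -> body[7..15], body so far='lhur1ccdd9knwbi'
Chunk 5: stream[35..36]='0' size=0 (terminator). Final body='lhur1ccdd9knwbi' (15 bytes)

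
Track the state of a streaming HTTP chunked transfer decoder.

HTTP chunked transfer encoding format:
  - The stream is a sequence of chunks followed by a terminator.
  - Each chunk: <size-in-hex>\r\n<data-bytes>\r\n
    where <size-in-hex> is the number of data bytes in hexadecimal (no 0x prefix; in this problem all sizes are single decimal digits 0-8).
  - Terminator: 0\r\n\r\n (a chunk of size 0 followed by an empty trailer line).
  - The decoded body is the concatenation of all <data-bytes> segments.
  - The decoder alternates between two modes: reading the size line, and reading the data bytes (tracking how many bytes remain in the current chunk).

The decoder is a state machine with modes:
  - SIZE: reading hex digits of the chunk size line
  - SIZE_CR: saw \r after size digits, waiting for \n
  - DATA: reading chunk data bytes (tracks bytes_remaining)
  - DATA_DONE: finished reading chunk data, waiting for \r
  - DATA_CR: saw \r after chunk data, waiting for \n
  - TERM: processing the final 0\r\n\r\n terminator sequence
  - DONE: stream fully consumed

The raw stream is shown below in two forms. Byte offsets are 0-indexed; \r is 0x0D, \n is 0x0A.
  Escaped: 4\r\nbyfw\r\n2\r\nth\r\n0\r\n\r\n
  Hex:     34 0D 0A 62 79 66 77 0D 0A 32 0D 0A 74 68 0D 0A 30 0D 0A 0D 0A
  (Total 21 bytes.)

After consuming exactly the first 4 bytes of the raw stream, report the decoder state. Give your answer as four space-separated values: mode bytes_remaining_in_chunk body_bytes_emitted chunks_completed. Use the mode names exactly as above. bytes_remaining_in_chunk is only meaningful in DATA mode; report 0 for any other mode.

Answer: DATA 3 1 0

Derivation:
Byte 0 = '4': mode=SIZE remaining=0 emitted=0 chunks_done=0
Byte 1 = 0x0D: mode=SIZE_CR remaining=0 emitted=0 chunks_done=0
Byte 2 = 0x0A: mode=DATA remaining=4 emitted=0 chunks_done=0
Byte 3 = 'b': mode=DATA remaining=3 emitted=1 chunks_done=0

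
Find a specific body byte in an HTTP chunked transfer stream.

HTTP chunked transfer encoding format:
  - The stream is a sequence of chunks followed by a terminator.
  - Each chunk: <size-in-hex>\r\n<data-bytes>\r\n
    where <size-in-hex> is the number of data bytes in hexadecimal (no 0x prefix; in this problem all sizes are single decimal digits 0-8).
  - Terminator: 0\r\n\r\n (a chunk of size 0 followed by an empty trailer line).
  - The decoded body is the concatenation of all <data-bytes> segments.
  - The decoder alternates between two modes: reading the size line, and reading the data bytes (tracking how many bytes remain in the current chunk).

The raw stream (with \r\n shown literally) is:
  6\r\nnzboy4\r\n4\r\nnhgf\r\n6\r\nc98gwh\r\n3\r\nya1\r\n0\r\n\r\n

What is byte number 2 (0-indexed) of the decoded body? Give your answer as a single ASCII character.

Answer: b

Derivation:
Chunk 1: stream[0..1]='6' size=0x6=6, data at stream[3..9]='nzboy4' -> body[0..6], body so far='nzboy4'
Chunk 2: stream[11..12]='4' size=0x4=4, data at stream[14..18]='nhgf' -> body[6..10], body so far='nzboy4nhgf'
Chunk 3: stream[20..21]='6' size=0x6=6, data at stream[23..29]='c98gwh' -> body[10..16], body so far='nzboy4nhgfc98gwh'
Chunk 4: stream[31..32]='3' size=0x3=3, data at stream[34..37]='ya1' -> body[16..19], body so far='nzboy4nhgfc98gwhya1'
Chunk 5: stream[39..40]='0' size=0 (terminator). Final body='nzboy4nhgfc98gwhya1' (19 bytes)
Body byte 2 = 'b'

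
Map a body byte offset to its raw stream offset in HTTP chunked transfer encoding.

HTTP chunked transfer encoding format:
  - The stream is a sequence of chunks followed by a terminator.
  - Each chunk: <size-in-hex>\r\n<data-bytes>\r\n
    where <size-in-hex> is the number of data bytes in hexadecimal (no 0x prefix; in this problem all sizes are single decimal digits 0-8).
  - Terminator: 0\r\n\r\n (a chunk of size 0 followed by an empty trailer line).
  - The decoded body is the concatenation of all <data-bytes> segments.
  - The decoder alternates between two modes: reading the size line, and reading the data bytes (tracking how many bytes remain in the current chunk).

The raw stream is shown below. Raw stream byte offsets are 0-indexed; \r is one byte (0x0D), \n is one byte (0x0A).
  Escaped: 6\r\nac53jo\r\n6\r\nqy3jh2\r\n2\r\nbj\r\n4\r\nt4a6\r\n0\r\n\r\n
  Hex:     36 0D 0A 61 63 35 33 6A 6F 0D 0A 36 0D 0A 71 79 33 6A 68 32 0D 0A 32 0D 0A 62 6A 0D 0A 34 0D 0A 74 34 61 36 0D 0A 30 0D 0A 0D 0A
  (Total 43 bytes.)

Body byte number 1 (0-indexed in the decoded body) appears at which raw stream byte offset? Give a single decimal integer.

Answer: 4

Derivation:
Chunk 1: stream[0..1]='6' size=0x6=6, data at stream[3..9]='ac53jo' -> body[0..6], body so far='ac53jo'
Chunk 2: stream[11..12]='6' size=0x6=6, data at stream[14..20]='qy3jh2' -> body[6..12], body so far='ac53joqy3jh2'
Chunk 3: stream[22..23]='2' size=0x2=2, data at stream[25..27]='bj' -> body[12..14], body so far='ac53joqy3jh2bj'
Chunk 4: stream[29..30]='4' size=0x4=4, data at stream[32..36]='t4a6' -> body[14..18], body so far='ac53joqy3jh2bjt4a6'
Chunk 5: stream[38..39]='0' size=0 (terminator). Final body='ac53joqy3jh2bjt4a6' (18 bytes)
Body byte 1 at stream offset 4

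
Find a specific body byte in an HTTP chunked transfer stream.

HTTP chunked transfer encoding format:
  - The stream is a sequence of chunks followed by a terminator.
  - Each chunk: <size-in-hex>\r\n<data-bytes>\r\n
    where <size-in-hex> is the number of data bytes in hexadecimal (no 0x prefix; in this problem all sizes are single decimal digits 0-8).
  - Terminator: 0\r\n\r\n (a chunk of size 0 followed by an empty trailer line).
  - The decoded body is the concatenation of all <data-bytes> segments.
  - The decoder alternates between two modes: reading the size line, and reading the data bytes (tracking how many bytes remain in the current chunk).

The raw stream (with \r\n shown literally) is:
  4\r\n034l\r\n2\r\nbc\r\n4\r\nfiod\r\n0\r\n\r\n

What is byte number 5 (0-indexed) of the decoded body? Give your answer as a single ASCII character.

Chunk 1: stream[0..1]='4' size=0x4=4, data at stream[3..7]='034l' -> body[0..4], body so far='034l'
Chunk 2: stream[9..10]='2' size=0x2=2, data at stream[12..14]='bc' -> body[4..6], body so far='034lbc'
Chunk 3: stream[16..17]='4' size=0x4=4, data at stream[19..23]='fiod' -> body[6..10], body so far='034lbcfiod'
Chunk 4: stream[25..26]='0' size=0 (terminator). Final body='034lbcfiod' (10 bytes)
Body byte 5 = 'c'

Answer: c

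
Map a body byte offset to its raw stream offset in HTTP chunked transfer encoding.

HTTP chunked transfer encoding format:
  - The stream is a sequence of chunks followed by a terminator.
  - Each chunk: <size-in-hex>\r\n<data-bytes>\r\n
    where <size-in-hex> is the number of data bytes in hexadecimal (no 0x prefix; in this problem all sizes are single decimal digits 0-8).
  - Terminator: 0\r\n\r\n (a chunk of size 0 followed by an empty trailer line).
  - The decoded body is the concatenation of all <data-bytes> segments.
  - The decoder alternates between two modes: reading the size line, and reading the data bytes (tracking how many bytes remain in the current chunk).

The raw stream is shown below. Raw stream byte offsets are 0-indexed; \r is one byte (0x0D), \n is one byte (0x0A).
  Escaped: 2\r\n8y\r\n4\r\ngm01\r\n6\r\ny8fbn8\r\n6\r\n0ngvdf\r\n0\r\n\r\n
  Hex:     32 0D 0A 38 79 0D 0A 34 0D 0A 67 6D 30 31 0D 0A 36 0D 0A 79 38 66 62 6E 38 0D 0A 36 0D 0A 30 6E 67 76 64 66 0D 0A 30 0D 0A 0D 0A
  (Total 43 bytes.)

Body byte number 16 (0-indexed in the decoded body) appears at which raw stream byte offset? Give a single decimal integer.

Answer: 34

Derivation:
Chunk 1: stream[0..1]='2' size=0x2=2, data at stream[3..5]='8y' -> body[0..2], body so far='8y'
Chunk 2: stream[7..8]='4' size=0x4=4, data at stream[10..14]='gm01' -> body[2..6], body so far='8ygm01'
Chunk 3: stream[16..17]='6' size=0x6=6, data at stream[19..25]='y8fbn8' -> body[6..12], body so far='8ygm01y8fbn8'
Chunk 4: stream[27..28]='6' size=0x6=6, data at stream[30..36]='0ngvdf' -> body[12..18], body so far='8ygm01y8fbn80ngvdf'
Chunk 5: stream[38..39]='0' size=0 (terminator). Final body='8ygm01y8fbn80ngvdf' (18 bytes)
Body byte 16 at stream offset 34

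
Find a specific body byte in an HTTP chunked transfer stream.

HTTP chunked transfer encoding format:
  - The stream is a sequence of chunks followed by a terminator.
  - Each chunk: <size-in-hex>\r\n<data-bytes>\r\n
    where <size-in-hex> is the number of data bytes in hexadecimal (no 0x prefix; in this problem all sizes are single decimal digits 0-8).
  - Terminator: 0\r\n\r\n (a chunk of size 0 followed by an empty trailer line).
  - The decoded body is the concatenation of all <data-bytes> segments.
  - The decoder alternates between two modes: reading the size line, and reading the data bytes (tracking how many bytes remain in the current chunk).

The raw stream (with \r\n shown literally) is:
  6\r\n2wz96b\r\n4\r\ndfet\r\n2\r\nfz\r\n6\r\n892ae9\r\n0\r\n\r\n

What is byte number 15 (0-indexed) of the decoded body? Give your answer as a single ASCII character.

Chunk 1: stream[0..1]='6' size=0x6=6, data at stream[3..9]='2wz96b' -> body[0..6], body so far='2wz96b'
Chunk 2: stream[11..12]='4' size=0x4=4, data at stream[14..18]='dfet' -> body[6..10], body so far='2wz96bdfet'
Chunk 3: stream[20..21]='2' size=0x2=2, data at stream[23..25]='fz' -> body[10..12], body so far='2wz96bdfetfz'
Chunk 4: stream[27..28]='6' size=0x6=6, data at stream[30..36]='892ae9' -> body[12..18], body so far='2wz96bdfetfz892ae9'
Chunk 5: stream[38..39]='0' size=0 (terminator). Final body='2wz96bdfetfz892ae9' (18 bytes)
Body byte 15 = 'a'

Answer: a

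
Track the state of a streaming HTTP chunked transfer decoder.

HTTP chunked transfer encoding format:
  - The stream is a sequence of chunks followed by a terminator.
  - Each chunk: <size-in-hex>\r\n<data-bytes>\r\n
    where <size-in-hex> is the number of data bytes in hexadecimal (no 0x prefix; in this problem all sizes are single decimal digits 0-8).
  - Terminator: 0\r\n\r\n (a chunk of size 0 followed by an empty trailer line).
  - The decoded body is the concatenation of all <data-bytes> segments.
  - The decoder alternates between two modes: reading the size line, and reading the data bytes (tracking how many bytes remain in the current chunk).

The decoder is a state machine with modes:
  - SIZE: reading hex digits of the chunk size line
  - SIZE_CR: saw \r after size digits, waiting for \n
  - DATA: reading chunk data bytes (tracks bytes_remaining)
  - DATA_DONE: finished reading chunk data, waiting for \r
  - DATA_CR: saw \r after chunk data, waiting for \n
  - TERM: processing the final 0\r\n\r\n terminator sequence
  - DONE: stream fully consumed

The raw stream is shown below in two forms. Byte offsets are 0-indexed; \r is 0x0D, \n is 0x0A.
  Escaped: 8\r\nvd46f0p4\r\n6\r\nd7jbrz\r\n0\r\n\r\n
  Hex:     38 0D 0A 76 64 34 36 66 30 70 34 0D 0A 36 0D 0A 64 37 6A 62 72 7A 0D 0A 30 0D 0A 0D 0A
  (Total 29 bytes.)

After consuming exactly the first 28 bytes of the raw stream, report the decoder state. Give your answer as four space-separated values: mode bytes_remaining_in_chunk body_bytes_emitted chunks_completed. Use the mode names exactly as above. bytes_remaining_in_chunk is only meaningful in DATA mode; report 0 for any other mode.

Answer: TERM 0 14 2

Derivation:
Byte 0 = '8': mode=SIZE remaining=0 emitted=0 chunks_done=0
Byte 1 = 0x0D: mode=SIZE_CR remaining=0 emitted=0 chunks_done=0
Byte 2 = 0x0A: mode=DATA remaining=8 emitted=0 chunks_done=0
Byte 3 = 'v': mode=DATA remaining=7 emitted=1 chunks_done=0
Byte 4 = 'd': mode=DATA remaining=6 emitted=2 chunks_done=0
Byte 5 = '4': mode=DATA remaining=5 emitted=3 chunks_done=0
Byte 6 = '6': mode=DATA remaining=4 emitted=4 chunks_done=0
Byte 7 = 'f': mode=DATA remaining=3 emitted=5 chunks_done=0
Byte 8 = '0': mode=DATA remaining=2 emitted=6 chunks_done=0
Byte 9 = 'p': mode=DATA remaining=1 emitted=7 chunks_done=0
Byte 10 = '4': mode=DATA_DONE remaining=0 emitted=8 chunks_done=0
Byte 11 = 0x0D: mode=DATA_CR remaining=0 emitted=8 chunks_done=0
Byte 12 = 0x0A: mode=SIZE remaining=0 emitted=8 chunks_done=1
Byte 13 = '6': mode=SIZE remaining=0 emitted=8 chunks_done=1
Byte 14 = 0x0D: mode=SIZE_CR remaining=0 emitted=8 chunks_done=1
Byte 15 = 0x0A: mode=DATA remaining=6 emitted=8 chunks_done=1
Byte 16 = 'd': mode=DATA remaining=5 emitted=9 chunks_done=1
Byte 17 = '7': mode=DATA remaining=4 emitted=10 chunks_done=1
Byte 18 = 'j': mode=DATA remaining=3 emitted=11 chunks_done=1
Byte 19 = 'b': mode=DATA remaining=2 emitted=12 chunks_done=1
Byte 20 = 'r': mode=DATA remaining=1 emitted=13 chunks_done=1
Byte 21 = 'z': mode=DATA_DONE remaining=0 emitted=14 chunks_done=1
Byte 22 = 0x0D: mode=DATA_CR remaining=0 emitted=14 chunks_done=1
Byte 23 = 0x0A: mode=SIZE remaining=0 emitted=14 chunks_done=2
Byte 24 = '0': mode=SIZE remaining=0 emitted=14 chunks_done=2
Byte 25 = 0x0D: mode=SIZE_CR remaining=0 emitted=14 chunks_done=2
Byte 26 = 0x0A: mode=TERM remaining=0 emitted=14 chunks_done=2
Byte 27 = 0x0D: mode=TERM remaining=0 emitted=14 chunks_done=2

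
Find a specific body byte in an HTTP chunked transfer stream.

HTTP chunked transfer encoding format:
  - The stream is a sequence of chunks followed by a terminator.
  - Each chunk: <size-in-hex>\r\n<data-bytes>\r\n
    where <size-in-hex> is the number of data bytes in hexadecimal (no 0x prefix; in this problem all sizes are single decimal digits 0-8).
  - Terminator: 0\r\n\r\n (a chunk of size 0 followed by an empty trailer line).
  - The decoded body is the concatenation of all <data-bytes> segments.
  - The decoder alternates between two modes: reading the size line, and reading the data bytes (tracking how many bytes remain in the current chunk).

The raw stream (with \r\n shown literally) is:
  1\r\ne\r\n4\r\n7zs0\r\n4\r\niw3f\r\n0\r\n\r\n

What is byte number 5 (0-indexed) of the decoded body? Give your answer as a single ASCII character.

Chunk 1: stream[0..1]='1' size=0x1=1, data at stream[3..4]='e' -> body[0..1], body so far='e'
Chunk 2: stream[6..7]='4' size=0x4=4, data at stream[9..13]='7zs0' -> body[1..5], body so far='e7zs0'
Chunk 3: stream[15..16]='4' size=0x4=4, data at stream[18..22]='iw3f' -> body[5..9], body so far='e7zs0iw3f'
Chunk 4: stream[24..25]='0' size=0 (terminator). Final body='e7zs0iw3f' (9 bytes)
Body byte 5 = 'i'

Answer: i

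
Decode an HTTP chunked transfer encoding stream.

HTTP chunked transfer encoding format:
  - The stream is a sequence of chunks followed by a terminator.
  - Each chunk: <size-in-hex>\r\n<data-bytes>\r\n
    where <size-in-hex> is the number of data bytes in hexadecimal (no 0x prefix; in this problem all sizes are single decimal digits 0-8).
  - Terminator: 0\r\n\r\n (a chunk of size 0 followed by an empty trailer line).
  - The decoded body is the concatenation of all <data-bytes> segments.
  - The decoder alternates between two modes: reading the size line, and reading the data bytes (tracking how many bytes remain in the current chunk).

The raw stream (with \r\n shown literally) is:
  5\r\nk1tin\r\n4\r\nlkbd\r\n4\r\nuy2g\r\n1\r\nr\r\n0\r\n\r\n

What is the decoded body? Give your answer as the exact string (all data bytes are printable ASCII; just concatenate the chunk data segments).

Chunk 1: stream[0..1]='5' size=0x5=5, data at stream[3..8]='k1tin' -> body[0..5], body so far='k1tin'
Chunk 2: stream[10..11]='4' size=0x4=4, data at stream[13..17]='lkbd' -> body[5..9], body so far='k1tinlkbd'
Chunk 3: stream[19..20]='4' size=0x4=4, data at stream[22..26]='uy2g' -> body[9..13], body so far='k1tinlkbduy2g'
Chunk 4: stream[28..29]='1' size=0x1=1, data at stream[31..32]='r' -> body[13..14], body so far='k1tinlkbduy2gr'
Chunk 5: stream[34..35]='0' size=0 (terminator). Final body='k1tinlkbduy2gr' (14 bytes)

Answer: k1tinlkbduy2gr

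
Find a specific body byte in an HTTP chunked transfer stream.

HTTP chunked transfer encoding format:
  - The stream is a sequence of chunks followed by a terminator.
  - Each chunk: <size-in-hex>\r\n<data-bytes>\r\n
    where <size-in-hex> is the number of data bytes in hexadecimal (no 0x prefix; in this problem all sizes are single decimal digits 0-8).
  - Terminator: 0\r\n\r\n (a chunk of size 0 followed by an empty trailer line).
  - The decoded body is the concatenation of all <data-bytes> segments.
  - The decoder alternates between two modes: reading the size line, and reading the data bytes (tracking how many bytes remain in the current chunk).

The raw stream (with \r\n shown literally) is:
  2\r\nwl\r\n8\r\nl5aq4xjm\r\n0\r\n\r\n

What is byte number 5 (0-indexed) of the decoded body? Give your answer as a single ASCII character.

Chunk 1: stream[0..1]='2' size=0x2=2, data at stream[3..5]='wl' -> body[0..2], body so far='wl'
Chunk 2: stream[7..8]='8' size=0x8=8, data at stream[10..18]='l5aq4xjm' -> body[2..10], body so far='wll5aq4xjm'
Chunk 3: stream[20..21]='0' size=0 (terminator). Final body='wll5aq4xjm' (10 bytes)
Body byte 5 = 'q'

Answer: q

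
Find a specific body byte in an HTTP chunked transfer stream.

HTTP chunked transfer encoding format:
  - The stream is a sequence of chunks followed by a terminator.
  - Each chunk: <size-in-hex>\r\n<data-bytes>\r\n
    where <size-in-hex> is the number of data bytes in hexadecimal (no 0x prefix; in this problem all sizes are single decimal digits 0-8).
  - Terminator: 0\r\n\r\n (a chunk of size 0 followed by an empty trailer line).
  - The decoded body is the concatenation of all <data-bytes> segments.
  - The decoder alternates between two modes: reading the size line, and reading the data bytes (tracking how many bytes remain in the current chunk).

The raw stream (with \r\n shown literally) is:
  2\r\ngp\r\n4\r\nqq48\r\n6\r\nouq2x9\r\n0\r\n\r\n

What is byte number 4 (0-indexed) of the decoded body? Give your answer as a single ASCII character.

Chunk 1: stream[0..1]='2' size=0x2=2, data at stream[3..5]='gp' -> body[0..2], body so far='gp'
Chunk 2: stream[7..8]='4' size=0x4=4, data at stream[10..14]='qq48' -> body[2..6], body so far='gpqq48'
Chunk 3: stream[16..17]='6' size=0x6=6, data at stream[19..25]='ouq2x9' -> body[6..12], body so far='gpqq48ouq2x9'
Chunk 4: stream[27..28]='0' size=0 (terminator). Final body='gpqq48ouq2x9' (12 bytes)
Body byte 4 = '4'

Answer: 4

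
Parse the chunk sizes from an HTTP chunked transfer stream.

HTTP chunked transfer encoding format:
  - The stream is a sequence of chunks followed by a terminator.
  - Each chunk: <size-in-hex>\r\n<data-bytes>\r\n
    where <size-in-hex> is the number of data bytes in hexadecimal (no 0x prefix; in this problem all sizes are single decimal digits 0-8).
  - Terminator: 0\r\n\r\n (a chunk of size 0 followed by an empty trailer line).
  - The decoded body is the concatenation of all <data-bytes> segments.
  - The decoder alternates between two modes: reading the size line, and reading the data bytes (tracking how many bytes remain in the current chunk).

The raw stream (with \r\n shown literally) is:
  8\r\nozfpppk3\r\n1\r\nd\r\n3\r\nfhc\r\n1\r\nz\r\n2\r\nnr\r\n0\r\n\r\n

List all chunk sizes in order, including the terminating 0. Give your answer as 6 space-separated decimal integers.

Answer: 8 1 3 1 2 0

Derivation:
Chunk 1: stream[0..1]='8' size=0x8=8, data at stream[3..11]='ozfpppk3' -> body[0..8], body so far='ozfpppk3'
Chunk 2: stream[13..14]='1' size=0x1=1, data at stream[16..17]='d' -> body[8..9], body so far='ozfpppk3d'
Chunk 3: stream[19..20]='3' size=0x3=3, data at stream[22..25]='fhc' -> body[9..12], body so far='ozfpppk3dfhc'
Chunk 4: stream[27..28]='1' size=0x1=1, data at stream[30..31]='z' -> body[12..13], body so far='ozfpppk3dfhcz'
Chunk 5: stream[33..34]='2' size=0x2=2, data at stream[36..38]='nr' -> body[13..15], body so far='ozfpppk3dfhcznr'
Chunk 6: stream[40..41]='0' size=0 (terminator). Final body='ozfpppk3dfhcznr' (15 bytes)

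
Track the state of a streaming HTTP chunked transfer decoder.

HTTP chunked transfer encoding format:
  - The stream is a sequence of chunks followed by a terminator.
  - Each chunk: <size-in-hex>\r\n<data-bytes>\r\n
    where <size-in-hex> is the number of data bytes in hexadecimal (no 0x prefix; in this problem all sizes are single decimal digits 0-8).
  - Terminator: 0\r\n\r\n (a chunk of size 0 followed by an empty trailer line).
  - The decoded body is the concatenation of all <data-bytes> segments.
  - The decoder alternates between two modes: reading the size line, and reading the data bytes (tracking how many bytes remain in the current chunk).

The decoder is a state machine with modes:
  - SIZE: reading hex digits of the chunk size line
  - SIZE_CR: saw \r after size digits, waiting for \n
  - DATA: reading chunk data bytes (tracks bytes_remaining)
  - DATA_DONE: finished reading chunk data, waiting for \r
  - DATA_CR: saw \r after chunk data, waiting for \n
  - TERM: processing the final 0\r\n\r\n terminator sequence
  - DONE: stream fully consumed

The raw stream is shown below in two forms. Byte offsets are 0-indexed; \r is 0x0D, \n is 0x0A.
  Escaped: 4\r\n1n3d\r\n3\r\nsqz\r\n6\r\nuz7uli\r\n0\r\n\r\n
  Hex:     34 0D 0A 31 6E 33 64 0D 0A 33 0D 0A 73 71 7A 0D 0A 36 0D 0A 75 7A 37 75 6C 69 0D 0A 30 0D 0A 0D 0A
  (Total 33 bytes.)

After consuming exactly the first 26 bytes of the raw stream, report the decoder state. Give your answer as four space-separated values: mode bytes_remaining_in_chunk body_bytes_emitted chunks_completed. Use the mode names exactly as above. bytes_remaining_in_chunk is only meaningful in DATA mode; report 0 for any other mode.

Answer: DATA_DONE 0 13 2

Derivation:
Byte 0 = '4': mode=SIZE remaining=0 emitted=0 chunks_done=0
Byte 1 = 0x0D: mode=SIZE_CR remaining=0 emitted=0 chunks_done=0
Byte 2 = 0x0A: mode=DATA remaining=4 emitted=0 chunks_done=0
Byte 3 = '1': mode=DATA remaining=3 emitted=1 chunks_done=0
Byte 4 = 'n': mode=DATA remaining=2 emitted=2 chunks_done=0
Byte 5 = '3': mode=DATA remaining=1 emitted=3 chunks_done=0
Byte 6 = 'd': mode=DATA_DONE remaining=0 emitted=4 chunks_done=0
Byte 7 = 0x0D: mode=DATA_CR remaining=0 emitted=4 chunks_done=0
Byte 8 = 0x0A: mode=SIZE remaining=0 emitted=4 chunks_done=1
Byte 9 = '3': mode=SIZE remaining=0 emitted=4 chunks_done=1
Byte 10 = 0x0D: mode=SIZE_CR remaining=0 emitted=4 chunks_done=1
Byte 11 = 0x0A: mode=DATA remaining=3 emitted=4 chunks_done=1
Byte 12 = 's': mode=DATA remaining=2 emitted=5 chunks_done=1
Byte 13 = 'q': mode=DATA remaining=1 emitted=6 chunks_done=1
Byte 14 = 'z': mode=DATA_DONE remaining=0 emitted=7 chunks_done=1
Byte 15 = 0x0D: mode=DATA_CR remaining=0 emitted=7 chunks_done=1
Byte 16 = 0x0A: mode=SIZE remaining=0 emitted=7 chunks_done=2
Byte 17 = '6': mode=SIZE remaining=0 emitted=7 chunks_done=2
Byte 18 = 0x0D: mode=SIZE_CR remaining=0 emitted=7 chunks_done=2
Byte 19 = 0x0A: mode=DATA remaining=6 emitted=7 chunks_done=2
Byte 20 = 'u': mode=DATA remaining=5 emitted=8 chunks_done=2
Byte 21 = 'z': mode=DATA remaining=4 emitted=9 chunks_done=2
Byte 22 = '7': mode=DATA remaining=3 emitted=10 chunks_done=2
Byte 23 = 'u': mode=DATA remaining=2 emitted=11 chunks_done=2
Byte 24 = 'l': mode=DATA remaining=1 emitted=12 chunks_done=2
Byte 25 = 'i': mode=DATA_DONE remaining=0 emitted=13 chunks_done=2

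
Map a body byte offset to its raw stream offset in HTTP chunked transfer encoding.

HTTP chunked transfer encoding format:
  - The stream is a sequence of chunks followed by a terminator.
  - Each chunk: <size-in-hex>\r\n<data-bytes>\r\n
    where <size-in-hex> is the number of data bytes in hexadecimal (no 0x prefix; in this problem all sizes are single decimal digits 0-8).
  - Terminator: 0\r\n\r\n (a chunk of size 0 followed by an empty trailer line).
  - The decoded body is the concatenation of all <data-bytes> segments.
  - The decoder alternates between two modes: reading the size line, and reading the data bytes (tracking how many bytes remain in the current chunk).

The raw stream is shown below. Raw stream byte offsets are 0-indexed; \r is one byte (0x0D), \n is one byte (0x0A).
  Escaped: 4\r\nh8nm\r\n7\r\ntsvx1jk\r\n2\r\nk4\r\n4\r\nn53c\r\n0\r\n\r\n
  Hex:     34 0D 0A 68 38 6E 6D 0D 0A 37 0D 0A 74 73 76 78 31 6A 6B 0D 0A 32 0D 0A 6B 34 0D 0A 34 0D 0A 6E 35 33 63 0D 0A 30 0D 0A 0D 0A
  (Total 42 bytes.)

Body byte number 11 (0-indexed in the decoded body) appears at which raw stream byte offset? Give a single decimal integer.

Answer: 24

Derivation:
Chunk 1: stream[0..1]='4' size=0x4=4, data at stream[3..7]='h8nm' -> body[0..4], body so far='h8nm'
Chunk 2: stream[9..10]='7' size=0x7=7, data at stream[12..19]='tsvx1jk' -> body[4..11], body so far='h8nmtsvx1jk'
Chunk 3: stream[21..22]='2' size=0x2=2, data at stream[24..26]='k4' -> body[11..13], body so far='h8nmtsvx1jkk4'
Chunk 4: stream[28..29]='4' size=0x4=4, data at stream[31..35]='n53c' -> body[13..17], body so far='h8nmtsvx1jkk4n53c'
Chunk 5: stream[37..38]='0' size=0 (terminator). Final body='h8nmtsvx1jkk4n53c' (17 bytes)
Body byte 11 at stream offset 24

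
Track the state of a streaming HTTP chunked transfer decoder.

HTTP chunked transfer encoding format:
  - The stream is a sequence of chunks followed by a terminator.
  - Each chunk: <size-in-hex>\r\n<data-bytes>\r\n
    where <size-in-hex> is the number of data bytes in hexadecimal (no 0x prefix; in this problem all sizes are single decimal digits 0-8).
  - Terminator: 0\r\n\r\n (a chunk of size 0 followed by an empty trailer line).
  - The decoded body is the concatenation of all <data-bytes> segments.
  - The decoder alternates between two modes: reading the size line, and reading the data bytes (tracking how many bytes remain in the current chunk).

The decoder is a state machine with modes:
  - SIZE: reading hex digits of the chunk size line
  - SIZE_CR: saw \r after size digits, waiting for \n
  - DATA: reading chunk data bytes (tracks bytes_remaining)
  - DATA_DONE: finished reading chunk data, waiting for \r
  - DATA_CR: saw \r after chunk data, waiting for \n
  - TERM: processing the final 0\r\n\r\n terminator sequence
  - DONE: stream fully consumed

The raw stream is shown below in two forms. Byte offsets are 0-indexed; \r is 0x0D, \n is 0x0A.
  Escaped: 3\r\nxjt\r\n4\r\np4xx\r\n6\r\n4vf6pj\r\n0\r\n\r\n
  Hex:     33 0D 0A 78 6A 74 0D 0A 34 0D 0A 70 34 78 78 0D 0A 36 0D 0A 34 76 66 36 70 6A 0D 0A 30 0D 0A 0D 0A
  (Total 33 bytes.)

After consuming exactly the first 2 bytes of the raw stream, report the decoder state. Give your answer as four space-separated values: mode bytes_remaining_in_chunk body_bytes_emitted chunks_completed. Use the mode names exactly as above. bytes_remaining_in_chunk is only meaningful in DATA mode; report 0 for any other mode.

Byte 0 = '3': mode=SIZE remaining=0 emitted=0 chunks_done=0
Byte 1 = 0x0D: mode=SIZE_CR remaining=0 emitted=0 chunks_done=0

Answer: SIZE_CR 0 0 0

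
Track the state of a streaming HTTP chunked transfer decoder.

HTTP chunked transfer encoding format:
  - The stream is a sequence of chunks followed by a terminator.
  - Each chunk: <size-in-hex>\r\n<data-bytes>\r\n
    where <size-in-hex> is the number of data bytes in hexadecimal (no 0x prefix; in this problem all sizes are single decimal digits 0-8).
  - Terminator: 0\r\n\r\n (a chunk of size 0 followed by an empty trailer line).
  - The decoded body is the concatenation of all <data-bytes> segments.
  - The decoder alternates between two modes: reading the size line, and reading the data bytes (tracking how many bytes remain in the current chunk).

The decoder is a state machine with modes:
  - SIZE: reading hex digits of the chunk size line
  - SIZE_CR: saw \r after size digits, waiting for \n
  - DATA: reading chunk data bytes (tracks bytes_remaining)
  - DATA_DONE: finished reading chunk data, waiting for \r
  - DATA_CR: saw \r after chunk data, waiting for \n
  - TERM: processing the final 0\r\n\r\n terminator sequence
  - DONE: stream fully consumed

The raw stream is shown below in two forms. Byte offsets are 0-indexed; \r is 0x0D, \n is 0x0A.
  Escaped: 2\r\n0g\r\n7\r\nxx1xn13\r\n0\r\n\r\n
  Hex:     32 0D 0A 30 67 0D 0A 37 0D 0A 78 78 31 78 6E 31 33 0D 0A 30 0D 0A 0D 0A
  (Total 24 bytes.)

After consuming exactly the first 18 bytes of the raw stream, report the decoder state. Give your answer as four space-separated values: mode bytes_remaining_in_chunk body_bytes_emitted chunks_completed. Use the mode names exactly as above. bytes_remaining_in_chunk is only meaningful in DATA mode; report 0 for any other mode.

Answer: DATA_CR 0 9 1

Derivation:
Byte 0 = '2': mode=SIZE remaining=0 emitted=0 chunks_done=0
Byte 1 = 0x0D: mode=SIZE_CR remaining=0 emitted=0 chunks_done=0
Byte 2 = 0x0A: mode=DATA remaining=2 emitted=0 chunks_done=0
Byte 3 = '0': mode=DATA remaining=1 emitted=1 chunks_done=0
Byte 4 = 'g': mode=DATA_DONE remaining=0 emitted=2 chunks_done=0
Byte 5 = 0x0D: mode=DATA_CR remaining=0 emitted=2 chunks_done=0
Byte 6 = 0x0A: mode=SIZE remaining=0 emitted=2 chunks_done=1
Byte 7 = '7': mode=SIZE remaining=0 emitted=2 chunks_done=1
Byte 8 = 0x0D: mode=SIZE_CR remaining=0 emitted=2 chunks_done=1
Byte 9 = 0x0A: mode=DATA remaining=7 emitted=2 chunks_done=1
Byte 10 = 'x': mode=DATA remaining=6 emitted=3 chunks_done=1
Byte 11 = 'x': mode=DATA remaining=5 emitted=4 chunks_done=1
Byte 12 = '1': mode=DATA remaining=4 emitted=5 chunks_done=1
Byte 13 = 'x': mode=DATA remaining=3 emitted=6 chunks_done=1
Byte 14 = 'n': mode=DATA remaining=2 emitted=7 chunks_done=1
Byte 15 = '1': mode=DATA remaining=1 emitted=8 chunks_done=1
Byte 16 = '3': mode=DATA_DONE remaining=0 emitted=9 chunks_done=1
Byte 17 = 0x0D: mode=DATA_CR remaining=0 emitted=9 chunks_done=1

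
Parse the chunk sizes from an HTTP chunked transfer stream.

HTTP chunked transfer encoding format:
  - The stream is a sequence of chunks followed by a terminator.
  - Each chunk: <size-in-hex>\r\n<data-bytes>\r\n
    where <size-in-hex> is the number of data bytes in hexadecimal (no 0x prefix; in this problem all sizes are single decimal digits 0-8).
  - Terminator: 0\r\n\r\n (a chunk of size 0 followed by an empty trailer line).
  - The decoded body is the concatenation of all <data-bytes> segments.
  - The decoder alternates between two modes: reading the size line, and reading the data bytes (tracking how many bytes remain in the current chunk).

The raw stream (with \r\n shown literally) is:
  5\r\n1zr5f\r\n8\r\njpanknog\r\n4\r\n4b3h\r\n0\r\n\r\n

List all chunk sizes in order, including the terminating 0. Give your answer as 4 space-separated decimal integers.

Chunk 1: stream[0..1]='5' size=0x5=5, data at stream[3..8]='1zr5f' -> body[0..5], body so far='1zr5f'
Chunk 2: stream[10..11]='8' size=0x8=8, data at stream[13..21]='jpanknog' -> body[5..13], body so far='1zr5fjpanknog'
Chunk 3: stream[23..24]='4' size=0x4=4, data at stream[26..30]='4b3h' -> body[13..17], body so far='1zr5fjpanknog4b3h'
Chunk 4: stream[32..33]='0' size=0 (terminator). Final body='1zr5fjpanknog4b3h' (17 bytes)

Answer: 5 8 4 0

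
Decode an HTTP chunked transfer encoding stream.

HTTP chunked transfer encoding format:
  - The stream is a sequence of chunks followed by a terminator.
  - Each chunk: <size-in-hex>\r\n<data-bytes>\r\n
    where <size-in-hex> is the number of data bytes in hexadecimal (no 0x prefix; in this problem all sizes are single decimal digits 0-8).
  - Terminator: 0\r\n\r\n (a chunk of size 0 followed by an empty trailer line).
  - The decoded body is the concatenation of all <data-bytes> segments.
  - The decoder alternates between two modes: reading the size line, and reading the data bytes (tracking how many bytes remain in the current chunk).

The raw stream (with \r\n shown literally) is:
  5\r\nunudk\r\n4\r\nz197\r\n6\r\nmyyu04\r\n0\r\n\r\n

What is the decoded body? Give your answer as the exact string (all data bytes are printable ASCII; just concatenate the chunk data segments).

Answer: unudkz197myyu04

Derivation:
Chunk 1: stream[0..1]='5' size=0x5=5, data at stream[3..8]='unudk' -> body[0..5], body so far='unudk'
Chunk 2: stream[10..11]='4' size=0x4=4, data at stream[13..17]='z197' -> body[5..9], body so far='unudkz197'
Chunk 3: stream[19..20]='6' size=0x6=6, data at stream[22..28]='myyu04' -> body[9..15], body so far='unudkz197myyu04'
Chunk 4: stream[30..31]='0' size=0 (terminator). Final body='unudkz197myyu04' (15 bytes)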